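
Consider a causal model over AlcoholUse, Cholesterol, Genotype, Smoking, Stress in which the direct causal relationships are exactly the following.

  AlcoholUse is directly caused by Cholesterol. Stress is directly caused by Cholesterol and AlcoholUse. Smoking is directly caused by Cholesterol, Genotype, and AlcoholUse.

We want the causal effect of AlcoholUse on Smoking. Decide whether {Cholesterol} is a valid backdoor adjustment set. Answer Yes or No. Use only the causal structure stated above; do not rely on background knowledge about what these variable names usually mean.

Yes

Backdoor paths from AlcoholUse to Smoking (paths whose first edge points into AlcoholUse):
  P1: AlcoholUse <- Cholesterol -> Smoking
Condition 1 (no descendant of AlcoholUse in the set): holds — descendants of AlcoholUse are {Smoking, Stress}; none are in {Cholesterol}.
Condition 2 (every backdoor path blocked by {Cholesterol}):
  P1: blocked at fork node Cholesterol ∈ conditioning set.
{Cholesterol} satisfies the backdoor criterion.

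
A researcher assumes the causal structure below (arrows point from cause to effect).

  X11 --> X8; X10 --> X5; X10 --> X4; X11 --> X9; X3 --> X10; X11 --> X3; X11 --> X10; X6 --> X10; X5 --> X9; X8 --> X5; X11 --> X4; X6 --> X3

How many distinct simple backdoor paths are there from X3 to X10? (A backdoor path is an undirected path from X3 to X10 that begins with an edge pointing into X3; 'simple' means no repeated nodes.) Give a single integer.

5

A backdoor path from X3 to X10 is any simple undirected path whose first edge points into X3 (i.e. leaves X3 via a parent).
Parents of X3: {X11, X6}.
Enumerating:
  P1: X3 <- X6 -> X10
  P2: X3 <- X11 -> X8 -> X5 <- X10
  P3: X3 <- X11 -> X10
  P4: X3 <- X11 -> X9 <- X5 <- X10
  P5: X3 <- X11 -> X4 <- X10
That exhausts the simple backdoor paths. Count: 5.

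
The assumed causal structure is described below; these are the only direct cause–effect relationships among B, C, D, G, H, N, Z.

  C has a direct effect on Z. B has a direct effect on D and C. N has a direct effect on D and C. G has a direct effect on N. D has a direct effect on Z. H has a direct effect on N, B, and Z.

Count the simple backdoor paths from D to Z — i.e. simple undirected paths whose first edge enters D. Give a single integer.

8

A backdoor path from D to Z is any simple undirected path whose first edge points into D (i.e. leaves D via a parent).
Parents of D: {B, N}.
Enumerating:
  P1: D <- N <- H -> B -> C -> Z
  P2: D <- N <- H -> Z
  P3: D <- N -> C <- B <- H -> Z
  P4: D <- N -> C -> Z
  P5: D <- B <- H -> N -> C -> Z
  P6: D <- B <- H -> Z
  P7: D <- B -> C <- N <- H -> Z
  P8: D <- B -> C -> Z
That exhausts the simple backdoor paths. Count: 8.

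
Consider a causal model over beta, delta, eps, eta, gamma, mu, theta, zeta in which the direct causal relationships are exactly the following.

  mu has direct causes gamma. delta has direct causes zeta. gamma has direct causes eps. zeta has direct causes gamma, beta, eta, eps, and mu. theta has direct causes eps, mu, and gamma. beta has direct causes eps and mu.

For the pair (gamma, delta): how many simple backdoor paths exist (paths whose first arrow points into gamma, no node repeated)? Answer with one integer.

A backdoor path from gamma to delta is any simple undirected path whose first edge points into gamma (i.e. leaves gamma via a parent).
Parents of gamma: {eps}.
Enumerating:
  P1: gamma <- eps -> beta <- mu -> zeta -> delta
  P2: gamma <- eps -> beta -> zeta -> delta
  P3: gamma <- eps -> zeta -> delta
  P4: gamma <- eps -> theta <- mu -> beta -> zeta -> delta
  P5: gamma <- eps -> theta <- mu -> zeta -> delta
That exhausts the simple backdoor paths. Count: 5.

5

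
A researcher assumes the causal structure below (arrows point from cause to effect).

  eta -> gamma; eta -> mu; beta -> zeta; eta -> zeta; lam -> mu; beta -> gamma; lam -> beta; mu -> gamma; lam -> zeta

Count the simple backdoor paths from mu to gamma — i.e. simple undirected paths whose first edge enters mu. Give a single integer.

7

A backdoor path from mu to gamma is any simple undirected path whose first edge points into mu (i.e. leaves mu via a parent).
Parents of mu: {eta, lam}.
Enumerating:
  P1: mu <- lam -> beta -> zeta <- eta -> gamma
  P2: mu <- lam -> beta -> gamma
  P3: mu <- lam -> zeta <- eta -> gamma
  P4: mu <- lam -> zeta <- beta -> gamma
  P5: mu <- eta -> zeta <- lam -> beta -> gamma
  P6: mu <- eta -> zeta <- beta -> gamma
  P7: mu <- eta -> gamma
That exhausts the simple backdoor paths. Count: 7.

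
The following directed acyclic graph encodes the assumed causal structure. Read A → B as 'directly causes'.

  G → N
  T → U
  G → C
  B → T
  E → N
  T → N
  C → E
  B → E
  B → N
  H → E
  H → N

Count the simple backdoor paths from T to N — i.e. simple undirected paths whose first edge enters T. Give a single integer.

A backdoor path from T to N is any simple undirected path whose first edge points into T (i.e. leaves T via a parent).
Parents of T: {B}.
Enumerating:
  P1: T <- B -> E <- H -> N
  P2: T <- B -> E <- C <- G -> N
  P3: T <- B -> E -> N
  P4: T <- B -> N
That exhausts the simple backdoor paths. Count: 4.

4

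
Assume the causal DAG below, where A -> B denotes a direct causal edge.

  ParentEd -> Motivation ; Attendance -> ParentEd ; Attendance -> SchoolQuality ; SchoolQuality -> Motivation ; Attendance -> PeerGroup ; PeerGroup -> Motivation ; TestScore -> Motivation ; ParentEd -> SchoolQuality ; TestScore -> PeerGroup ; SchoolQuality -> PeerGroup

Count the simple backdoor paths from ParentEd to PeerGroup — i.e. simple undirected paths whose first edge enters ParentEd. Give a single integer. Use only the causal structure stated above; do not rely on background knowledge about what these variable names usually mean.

4

A backdoor path from ParentEd to PeerGroup is any simple undirected path whose first edge points into ParentEd (i.e. leaves ParentEd via a parent).
Parents of ParentEd: {Attendance}.
Enumerating:
  P1: ParentEd <- Attendance -> SchoolQuality -> PeerGroup
  P2: ParentEd <- Attendance -> SchoolQuality -> Motivation <- TestScore -> PeerGroup
  P3: ParentEd <- Attendance -> SchoolQuality -> Motivation <- PeerGroup
  P4: ParentEd <- Attendance -> PeerGroup
That exhausts the simple backdoor paths. Count: 4.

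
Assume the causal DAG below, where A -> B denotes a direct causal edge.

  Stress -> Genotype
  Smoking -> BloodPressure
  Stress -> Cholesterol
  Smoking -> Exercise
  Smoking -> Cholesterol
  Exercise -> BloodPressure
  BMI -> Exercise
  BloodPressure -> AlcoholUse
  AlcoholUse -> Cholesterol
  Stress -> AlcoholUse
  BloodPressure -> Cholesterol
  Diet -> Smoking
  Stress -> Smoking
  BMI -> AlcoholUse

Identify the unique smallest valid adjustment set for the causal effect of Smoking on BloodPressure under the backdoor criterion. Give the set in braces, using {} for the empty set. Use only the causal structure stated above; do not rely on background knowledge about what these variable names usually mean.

{}

Variables eligible for adjustment (non-descendants of Smoking, excluding Smoking and BloodPressure): {BMI, Diet, Genotype, Stress}.
Backdoor paths from Smoking to BloodPressure:
  P1: Smoking <- Stress -> AlcoholUse <- BMI -> Exercise -> BloodPressure
  P2: Smoking <- Stress -> AlcoholUse <- BloodPressure
  P3: Smoking <- Stress -> AlcoholUse -> Cholesterol <- BloodPressure
  P4: Smoking <- Stress -> Cholesterol <- BloodPressure
  P5: Smoking <- Stress -> Cholesterol <- AlcoholUse <- BMI -> Exercise -> BloodPressure
  P6: Smoking <- Stress -> Cholesterol <- AlcoholUse <- BloodPressure
Each backdoor path contains an unconditioned collider, so every path is already blocked with the empty conditioning set:
  P1: blocked at collider AlcoholUse (neither it nor any descendant is in the conditioning set).
  P2: blocked at collider AlcoholUse (neither it nor any descendant is in the conditioning set).
  P3: blocked at collider Cholesterol (neither it nor any descendant is in the conditioning set).
  P4: blocked at collider Cholesterol (neither it nor any descendant is in the conditioning set).
  P5: blocked at collider Cholesterol (neither it nor any descendant is in the conditioning set).
  P6: blocked at collider Cholesterol (neither it nor any descendant is in the conditioning set).
The empty set is therefore the unique smallest valid set.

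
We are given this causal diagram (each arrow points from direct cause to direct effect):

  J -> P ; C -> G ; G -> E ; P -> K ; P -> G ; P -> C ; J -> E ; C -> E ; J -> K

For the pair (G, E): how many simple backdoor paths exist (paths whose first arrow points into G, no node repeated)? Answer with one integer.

6

A backdoor path from G to E is any simple undirected path whose first edge points into G (i.e. leaves G via a parent).
Parents of G: {C, P}.
Enumerating:
  P1: G <- P <- J -> E
  P2: G <- P -> C -> E
  P3: G <- P -> K <- J -> E
  P4: G <- C <- P <- J -> E
  P5: G <- C <- P -> K <- J -> E
  P6: G <- C -> E
That exhausts the simple backdoor paths. Count: 6.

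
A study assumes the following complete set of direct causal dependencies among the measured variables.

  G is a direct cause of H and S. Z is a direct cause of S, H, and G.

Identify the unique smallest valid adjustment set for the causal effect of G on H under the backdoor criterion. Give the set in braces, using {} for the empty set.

Variables eligible for adjustment (non-descendants of G, excluding G and H): {Z}.
Backdoor paths from G to H:
  P1: G <- Z -> H
The empty set is not sufficient: P1 (G <- Z -> H) has no collider blocking it and no conditioned non-collider, so it is open.
Try {Z}:
  P1: blocked at fork node Z ∈ conditioning set.
{Z} contains no descendant of G and blocks every backdoor path.
{Z} is the unique smallest valid adjustment set.

{Z}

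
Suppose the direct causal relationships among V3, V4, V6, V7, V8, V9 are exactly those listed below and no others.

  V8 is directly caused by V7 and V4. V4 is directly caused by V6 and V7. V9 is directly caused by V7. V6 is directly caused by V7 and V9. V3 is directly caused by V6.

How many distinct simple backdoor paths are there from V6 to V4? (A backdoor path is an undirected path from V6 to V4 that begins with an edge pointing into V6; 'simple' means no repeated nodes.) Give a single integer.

A backdoor path from V6 to V4 is any simple undirected path whose first edge points into V6 (i.e. leaves V6 via a parent).
Parents of V6: {V7, V9}.
Enumerating:
  P1: V6 <- V7 -> V4
  P2: V6 <- V7 -> V8 <- V4
  P3: V6 <- V9 <- V7 -> V4
  P4: V6 <- V9 <- V7 -> V8 <- V4
That exhausts the simple backdoor paths. Count: 4.

4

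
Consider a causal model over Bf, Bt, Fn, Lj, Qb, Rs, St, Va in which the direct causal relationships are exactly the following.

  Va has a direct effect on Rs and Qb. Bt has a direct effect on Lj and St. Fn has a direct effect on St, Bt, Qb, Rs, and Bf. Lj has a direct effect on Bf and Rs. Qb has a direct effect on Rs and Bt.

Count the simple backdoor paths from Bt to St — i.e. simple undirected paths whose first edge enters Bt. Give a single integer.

A backdoor path from Bt to St is any simple undirected path whose first edge points into Bt (i.e. leaves Bt via a parent).
Parents of Bt: {Fn, Qb}.
Enumerating:
  P1: Bt <- Fn -> St
  P2: Bt <- Qb <- Fn -> St
  P3: Bt <- Qb <- Va -> Rs <- Fn -> St
  P4: Bt <- Qb <- Va -> Rs <- Lj -> Bf <- Fn -> St
  P5: Bt <- Qb -> Rs <- Fn -> St
  P6: Bt <- Qb -> Rs <- Lj -> Bf <- Fn -> St
That exhausts the simple backdoor paths. Count: 6.

6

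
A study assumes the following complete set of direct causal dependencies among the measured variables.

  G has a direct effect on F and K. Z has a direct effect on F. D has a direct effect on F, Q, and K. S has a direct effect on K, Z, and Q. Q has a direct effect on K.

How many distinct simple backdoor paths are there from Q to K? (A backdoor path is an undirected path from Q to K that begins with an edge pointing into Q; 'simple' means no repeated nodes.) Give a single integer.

A backdoor path from Q to K is any simple undirected path whose first edge points into Q (i.e. leaves Q via a parent).
Parents of Q: {D, S}.
Enumerating:
  P1: Q <- D -> F <- G -> K
  P2: Q <- D -> F <- Z <- S -> K
  P3: Q <- D -> K
  P4: Q <- S -> Z -> F <- D -> K
  P5: Q <- S -> Z -> F <- G -> K
  P6: Q <- S -> K
That exhausts the simple backdoor paths. Count: 6.

6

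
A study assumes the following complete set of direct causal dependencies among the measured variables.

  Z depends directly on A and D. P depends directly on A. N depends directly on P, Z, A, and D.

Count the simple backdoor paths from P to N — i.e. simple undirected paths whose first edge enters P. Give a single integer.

A backdoor path from P to N is any simple undirected path whose first edge points into P (i.e. leaves P via a parent).
Parents of P: {A}.
Enumerating:
  P1: P <- A -> Z <- D -> N
  P2: P <- A -> Z -> N
  P3: P <- A -> N
That exhausts the simple backdoor paths. Count: 3.

3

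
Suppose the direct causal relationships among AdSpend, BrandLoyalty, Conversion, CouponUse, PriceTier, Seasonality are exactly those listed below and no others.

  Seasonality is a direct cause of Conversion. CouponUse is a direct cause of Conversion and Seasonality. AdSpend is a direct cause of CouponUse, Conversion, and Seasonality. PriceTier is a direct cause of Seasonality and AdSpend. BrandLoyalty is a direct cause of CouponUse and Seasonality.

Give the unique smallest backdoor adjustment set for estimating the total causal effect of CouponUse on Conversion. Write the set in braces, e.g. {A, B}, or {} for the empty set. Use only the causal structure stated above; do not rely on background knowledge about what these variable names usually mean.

{AdSpend, BrandLoyalty}

Variables eligible for adjustment (non-descendants of CouponUse, excluding CouponUse and Conversion): {AdSpend, BrandLoyalty, PriceTier}.
Backdoor paths from CouponUse to Conversion:
  P1: CouponUse <- BrandLoyalty -> Seasonality <- PriceTier -> AdSpend -> Conversion
  P2: CouponUse <- BrandLoyalty -> Seasonality <- AdSpend -> Conversion
  P3: CouponUse <- BrandLoyalty -> Seasonality -> Conversion
  P4: CouponUse <- AdSpend <- PriceTier -> Seasonality -> Conversion
  P5: CouponUse <- AdSpend -> Seasonality -> Conversion
  P6: CouponUse <- AdSpend -> Conversion
The empty set is not sufficient: P3 (CouponUse <- BrandLoyalty -> Seasonality -> Conversion) has no collider blocking it and no conditioned non-collider, so it is open.
Try {AdSpend, BrandLoyalty}:
  P1: blocked at fork node BrandLoyalty ∈ conditioning set.
  P2: blocked at fork node BrandLoyalty ∈ conditioning set.
  P3: blocked at fork node BrandLoyalty ∈ conditioning set.
  P4: blocked at chain node AdSpend ∈ conditioning set.
  P5: blocked at fork node AdSpend ∈ conditioning set.
  P6: blocked at fork node AdSpend ∈ conditioning set.
{AdSpend, BrandLoyalty} contains no descendant of CouponUse and blocks every backdoor path.
Every element of {AdSpend, BrandLoyalty} is needed (dropping AdSpend leaves P4 open; dropping BrandLoyalty leaves P3 open), so no proper subset is valid.
Among all size-2 subsets of the eligible variables, only {AdSpend, BrandLoyalty} blocks every backdoor path, so it is the unique smallest valid adjustment set.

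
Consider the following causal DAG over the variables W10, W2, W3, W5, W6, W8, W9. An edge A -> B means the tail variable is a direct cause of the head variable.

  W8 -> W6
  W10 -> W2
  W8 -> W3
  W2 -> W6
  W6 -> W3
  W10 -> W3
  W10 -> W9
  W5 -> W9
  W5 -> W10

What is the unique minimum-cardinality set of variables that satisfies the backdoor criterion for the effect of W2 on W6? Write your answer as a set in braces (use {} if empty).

Variables eligible for adjustment (non-descendants of W2, excluding W2 and W6): {W10, W5, W8, W9}.
Backdoor paths from W2 to W6:
  P1: W2 <- W10 -> W3 <- W8 -> W6
  P2: W2 <- W10 -> W3 <- W6
Each backdoor path contains an unconditioned collider, so every path is already blocked with the empty conditioning set:
  P1: blocked at collider W3 (neither it nor any descendant is in the conditioning set).
  P2: blocked at collider W3 (neither it nor any descendant is in the conditioning set).
The empty set is therefore the unique smallest valid set.

{}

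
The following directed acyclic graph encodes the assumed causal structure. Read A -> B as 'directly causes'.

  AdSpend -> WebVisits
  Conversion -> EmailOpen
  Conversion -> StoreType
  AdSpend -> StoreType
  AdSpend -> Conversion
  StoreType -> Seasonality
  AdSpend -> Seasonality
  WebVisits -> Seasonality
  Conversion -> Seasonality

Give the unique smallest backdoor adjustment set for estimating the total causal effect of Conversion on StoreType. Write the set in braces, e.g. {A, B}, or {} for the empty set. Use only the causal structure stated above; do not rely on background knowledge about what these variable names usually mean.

{AdSpend}

Variables eligible for adjustment (non-descendants of Conversion, excluding Conversion and StoreType): {AdSpend, WebVisits}.
Backdoor paths from Conversion to StoreType:
  P1: Conversion <- AdSpend -> StoreType
  P2: Conversion <- AdSpend -> WebVisits -> Seasonality <- StoreType
  P3: Conversion <- AdSpend -> Seasonality <- StoreType
The empty set is not sufficient: P1 (Conversion <- AdSpend -> StoreType) has no collider blocking it and no conditioned non-collider, so it is open.
Try {AdSpend}:
  P1: blocked at fork node AdSpend ∈ conditioning set.
  P2: blocked at fork node AdSpend ∈ conditioning set.
  P3: blocked at fork node AdSpend ∈ conditioning set.
{AdSpend} contains no descendant of Conversion and blocks every backdoor path.
No other singleton works — e.g. {WebVisits} leaves P1 open — so {AdSpend} is the unique smallest valid adjustment set.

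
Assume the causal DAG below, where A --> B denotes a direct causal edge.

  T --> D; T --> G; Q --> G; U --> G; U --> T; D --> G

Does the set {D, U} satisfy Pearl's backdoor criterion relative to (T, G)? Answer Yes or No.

Backdoor paths from T to G (paths whose first edge points into T):
  P1: T <- U -> G
Condition 1 (no descendant of T in the set): FAILS — D is a descendant of T.
Condition 2 (every backdoor path blocked by {D, U}):
  P1: blocked at fork node U ∈ conditioning set.
{D, U} does not satisfy the backdoor criterion.

No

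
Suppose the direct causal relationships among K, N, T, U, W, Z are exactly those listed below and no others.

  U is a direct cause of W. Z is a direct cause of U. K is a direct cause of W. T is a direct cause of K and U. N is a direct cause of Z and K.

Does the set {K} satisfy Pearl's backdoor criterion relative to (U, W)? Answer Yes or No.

Backdoor paths from U to W (paths whose first edge points into U):
  P1: U <- T -> K -> W
  P2: U <- Z <- N -> K -> W
Condition 1 (no descendant of U in the set): holds — descendants of U are {W}; none are in {K}.
Condition 2 (every backdoor path blocked by {K}):
  P1: blocked at chain node K ∈ conditioning set.
  P2: blocked at chain node K ∈ conditioning set.
{K} satisfies the backdoor criterion.

Yes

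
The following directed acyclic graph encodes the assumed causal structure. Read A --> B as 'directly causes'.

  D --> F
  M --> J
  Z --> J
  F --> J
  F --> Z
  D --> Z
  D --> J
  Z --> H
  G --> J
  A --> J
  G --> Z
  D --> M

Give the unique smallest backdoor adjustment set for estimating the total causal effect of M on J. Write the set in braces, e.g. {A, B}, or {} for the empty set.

Variables eligible for adjustment (non-descendants of M, excluding M and J): {A, D, F, G, H, Z}.
Backdoor paths from M to J:
  P1: M <- D -> F -> Z <- G -> J
  P2: M <- D -> F -> Z -> J
  P3: M <- D -> F -> J
  P4: M <- D -> Z <- F -> J
  P5: M <- D -> Z <- G -> J
  P6: M <- D -> Z -> J
  P7: M <- D -> J
The empty set is not sufficient: P2 (M <- D -> F -> Z -> J) has no collider blocking it and no conditioned non-collider, so it is open.
Try {D}:
  P1: blocked at fork node D ∈ conditioning set.
  P2: blocked at fork node D ∈ conditioning set.
  P3: blocked at fork node D ∈ conditioning set.
  P4: blocked at fork node D ∈ conditioning set.
  P5: blocked at fork node D ∈ conditioning set.
  P6: blocked at fork node D ∈ conditioning set.
  P7: blocked at fork node D ∈ conditioning set.
{D} contains no descendant of M and blocks every backdoor path.
No other singleton works — e.g. {A} leaves P2 open — so {D} is the unique smallest valid adjustment set.

{D}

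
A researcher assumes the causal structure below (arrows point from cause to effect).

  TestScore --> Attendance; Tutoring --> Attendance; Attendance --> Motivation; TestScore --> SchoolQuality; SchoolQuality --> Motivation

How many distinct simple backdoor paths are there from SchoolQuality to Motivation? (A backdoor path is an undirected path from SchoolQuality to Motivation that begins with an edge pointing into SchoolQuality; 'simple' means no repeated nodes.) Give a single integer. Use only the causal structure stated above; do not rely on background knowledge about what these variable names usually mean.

1

A backdoor path from SchoolQuality to Motivation is any simple undirected path whose first edge points into SchoolQuality (i.e. leaves SchoolQuality via a parent).
Parents of SchoolQuality: {TestScore}.
Enumerating:
  P1: SchoolQuality <- TestScore -> Attendance -> Motivation
That exhausts the simple backdoor paths. Count: 1.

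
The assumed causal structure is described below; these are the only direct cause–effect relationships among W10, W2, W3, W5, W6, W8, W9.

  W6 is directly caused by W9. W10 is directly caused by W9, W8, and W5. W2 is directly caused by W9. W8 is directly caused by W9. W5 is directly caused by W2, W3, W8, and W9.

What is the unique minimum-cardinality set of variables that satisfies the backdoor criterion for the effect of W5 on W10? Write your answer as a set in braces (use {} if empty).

Variables eligible for adjustment (non-descendants of W5, excluding W5 and W10): {W2, W3, W6, W8, W9}.
Backdoor paths from W5 to W10:
  P1: W5 <- W9 -> W8 -> W10
  P2: W5 <- W9 -> W10
  P3: W5 <- W2 <- W9 -> W8 -> W10
  P4: W5 <- W2 <- W9 -> W10
  P5: W5 <- W8 <- W9 -> W10
  P6: W5 <- W8 -> W10
The empty set is not sufficient: P1 (W5 <- W9 -> W8 -> W10) has no collider blocking it and no conditioned non-collider, so it is open.
Try {W8, W9}:
  P1: blocked at fork node W9 ∈ conditioning set.
  P2: blocked at fork node W9 ∈ conditioning set.
  P3: blocked at fork node W9 ∈ conditioning set.
  P4: blocked at fork node W9 ∈ conditioning set.
  P5: blocked at chain node W8 ∈ conditioning set.
  P6: blocked at fork node W8 ∈ conditioning set.
{W8, W9} contains no descendant of W5 and blocks every backdoor path.
Every element of {W8, W9} is needed (dropping W8 leaves P6 open; dropping W9 leaves P2 open), so no proper subset is valid.
Among all size-2 subsets of the eligible variables, only {W8, W9} blocks every backdoor path, so it is the unique smallest valid adjustment set.

{W8, W9}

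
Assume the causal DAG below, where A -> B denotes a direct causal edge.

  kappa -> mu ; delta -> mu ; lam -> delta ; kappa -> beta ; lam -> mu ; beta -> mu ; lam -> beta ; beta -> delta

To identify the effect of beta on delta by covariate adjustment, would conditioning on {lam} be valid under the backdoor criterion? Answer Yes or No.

Yes

Backdoor paths from beta to delta (paths whose first edge points into beta):
  P1: beta <- kappa -> mu <- lam -> delta
  P2: beta <- kappa -> mu <- delta
  P3: beta <- lam -> delta
  P4: beta <- lam -> mu <- delta
Condition 1 (no descendant of beta in the set): holds — descendants of beta are {delta, mu}; none are in {lam}.
Condition 2 (every backdoor path blocked by {lam}):
  P1: blocked at collider mu (neither it nor any descendant is in the conditioning set).
  P2: blocked at collider mu (neither it nor any descendant is in the conditioning set).
  P3: blocked at fork node lam ∈ conditioning set.
  P4: blocked at fork node lam ∈ conditioning set.
{lam} satisfies the backdoor criterion.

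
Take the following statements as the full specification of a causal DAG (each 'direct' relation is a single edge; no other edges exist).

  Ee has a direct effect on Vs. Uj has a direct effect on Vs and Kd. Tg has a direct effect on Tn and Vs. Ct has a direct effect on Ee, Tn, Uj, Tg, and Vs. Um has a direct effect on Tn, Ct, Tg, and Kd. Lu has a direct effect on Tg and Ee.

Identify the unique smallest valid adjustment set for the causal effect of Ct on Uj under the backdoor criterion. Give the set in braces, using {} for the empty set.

Variables eligible for adjustment (non-descendants of Ct, excluding Ct and Uj): {Lu, Um}.
Backdoor paths from Ct to Uj:
  P1: Ct <- Um -> Tg <- Lu -> Ee -> Vs <- Uj
  P2: Ct <- Um -> Tg -> Vs <- Uj
  P3: Ct <- Um -> Tn <- Tg <- Lu -> Ee -> Vs <- Uj
  P4: Ct <- Um -> Tn <- Tg -> Vs <- Uj
  P5: Ct <- Um -> Kd <- Uj
Each backdoor path contains an unconditioned collider, so every path is already blocked with the empty conditioning set:
  P1: blocked at collider Tg (neither it nor any descendant is in the conditioning set).
  P2: blocked at collider Vs (neither it nor any descendant is in the conditioning set).
  P3: blocked at collider Tn (neither it nor any descendant is in the conditioning set).
  P4: blocked at collider Tn (neither it nor any descendant is in the conditioning set).
  P5: blocked at collider Kd (neither it nor any descendant is in the conditioning set).
The empty set is therefore the unique smallest valid set.

{}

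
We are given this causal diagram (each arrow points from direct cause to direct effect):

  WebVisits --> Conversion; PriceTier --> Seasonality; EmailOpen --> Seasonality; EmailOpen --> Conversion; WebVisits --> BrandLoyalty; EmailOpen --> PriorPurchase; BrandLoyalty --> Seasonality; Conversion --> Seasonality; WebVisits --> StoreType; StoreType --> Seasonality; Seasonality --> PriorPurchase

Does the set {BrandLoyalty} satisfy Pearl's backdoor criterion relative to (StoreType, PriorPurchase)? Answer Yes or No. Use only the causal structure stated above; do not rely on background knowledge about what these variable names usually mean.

No

Backdoor paths from StoreType to PriorPurchase (paths whose first edge points into StoreType):
  P1: StoreType <- WebVisits -> Conversion <- EmailOpen -> Seasonality -> PriorPurchase
  P2: StoreType <- WebVisits -> Conversion <- EmailOpen -> PriorPurchase
  P3: StoreType <- WebVisits -> Conversion -> Seasonality <- EmailOpen -> PriorPurchase
  P4: StoreType <- WebVisits -> Conversion -> Seasonality -> PriorPurchase
  P5: StoreType <- WebVisits -> BrandLoyalty -> Seasonality <- EmailOpen -> PriorPurchase
  P6: StoreType <- WebVisits -> BrandLoyalty -> Seasonality <- Conversion <- EmailOpen -> PriorPurchase
  P7: StoreType <- WebVisits -> BrandLoyalty -> Seasonality -> PriorPurchase
Condition 1 (no descendant of StoreType in the set): holds — descendants of StoreType are {PriorPurchase, Seasonality}; none are in {BrandLoyalty}.
Condition 2 (every backdoor path blocked by {BrandLoyalty}):
  P1: blocked at collider Conversion (neither it nor any descendant is in the conditioning set).
  P2: blocked at collider Conversion (neither it nor any descendant is in the conditioning set).
  P3: blocked at collider Seasonality (neither it nor any descendant is in the conditioning set).
  P4: open — no interior node is in the conditioning set.
  P5: blocked at chain node BrandLoyalty ∈ conditioning set.
  P6: blocked at chain node BrandLoyalty ∈ conditioning set.
  P7: blocked at chain node BrandLoyalty ∈ conditioning set.
{BrandLoyalty} does not satisfy the backdoor criterion.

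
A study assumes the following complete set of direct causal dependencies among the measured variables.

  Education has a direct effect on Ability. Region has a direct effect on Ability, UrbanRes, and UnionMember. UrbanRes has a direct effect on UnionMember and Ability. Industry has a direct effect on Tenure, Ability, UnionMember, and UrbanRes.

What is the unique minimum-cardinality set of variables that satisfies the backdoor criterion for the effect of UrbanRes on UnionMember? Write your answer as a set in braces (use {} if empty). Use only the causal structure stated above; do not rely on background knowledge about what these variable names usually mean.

Variables eligible for adjustment (non-descendants of UrbanRes, excluding UrbanRes and UnionMember): {Education, Industry, Region, Tenure}.
Backdoor paths from UrbanRes to UnionMember:
  P1: UrbanRes <- Industry -> UnionMember
  P2: UrbanRes <- Industry -> Ability <- Region -> UnionMember
  P3: UrbanRes <- Region -> UnionMember
  P4: UrbanRes <- Region -> Ability <- Industry -> UnionMember
The empty set is not sufficient: P1 (UrbanRes <- Industry -> UnionMember) has no collider blocking it and no conditioned non-collider, so it is open.
Try {Industry, Region}:
  P1: blocked at fork node Industry ∈ conditioning set.
  P2: blocked at fork node Industry ∈ conditioning set.
  P3: blocked at fork node Region ∈ conditioning set.
  P4: blocked at fork node Region ∈ conditioning set.
{Industry, Region} contains no descendant of UrbanRes and blocks every backdoor path.
Every element of {Industry, Region} is needed (dropping Industry leaves P1 open; dropping Region leaves P3 open), so no proper subset is valid.
Among all size-2 subsets of the eligible variables, only {Industry, Region} blocks every backdoor path, so it is the unique smallest valid adjustment set.

{Industry, Region}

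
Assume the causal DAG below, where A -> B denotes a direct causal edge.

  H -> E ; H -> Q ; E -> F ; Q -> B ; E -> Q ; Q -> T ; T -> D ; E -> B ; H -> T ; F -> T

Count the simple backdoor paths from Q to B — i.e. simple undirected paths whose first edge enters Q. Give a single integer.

A backdoor path from Q to B is any simple undirected path whose first edge points into Q (i.e. leaves Q via a parent).
Parents of Q: {E, H}.
Enumerating:
  P1: Q <- H -> E -> B
  P2: Q <- H -> T <- F <- E -> B
  P3: Q <- E -> B
That exhausts the simple backdoor paths. Count: 3.

3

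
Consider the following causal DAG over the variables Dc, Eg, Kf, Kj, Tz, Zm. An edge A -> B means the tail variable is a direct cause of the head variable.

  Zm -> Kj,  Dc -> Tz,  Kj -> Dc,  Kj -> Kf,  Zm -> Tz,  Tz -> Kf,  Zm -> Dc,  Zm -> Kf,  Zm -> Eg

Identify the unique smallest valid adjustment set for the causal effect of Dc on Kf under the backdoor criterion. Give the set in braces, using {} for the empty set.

{Kj, Zm}

Variables eligible for adjustment (non-descendants of Dc, excluding Dc and Kf): {Eg, Kj, Zm}.
Backdoor paths from Dc to Kf:
  P1: Dc <- Zm -> Kj -> Kf
  P2: Dc <- Zm -> Tz -> Kf
  P3: Dc <- Zm -> Kf
  P4: Dc <- Kj <- Zm -> Tz -> Kf
  P5: Dc <- Kj <- Zm -> Kf
  P6: Dc <- Kj -> Kf
The empty set is not sufficient: P1 (Dc <- Zm -> Kj -> Kf) has no collider blocking it and no conditioned non-collider, so it is open.
Try {Kj, Zm}:
  P1: blocked at fork node Zm ∈ conditioning set.
  P2: blocked at fork node Zm ∈ conditioning set.
  P3: blocked at fork node Zm ∈ conditioning set.
  P4: blocked at chain node Kj ∈ conditioning set.
  P5: blocked at chain node Kj ∈ conditioning set.
  P6: blocked at fork node Kj ∈ conditioning set.
{Kj, Zm} contains no descendant of Dc and blocks every backdoor path.
Every element of {Kj, Zm} is needed (dropping Kj leaves P6 open; dropping Zm leaves P2 open), so no proper subset is valid.
Among all size-2 subsets of the eligible variables, only {Kj, Zm} blocks every backdoor path, so it is the unique smallest valid adjustment set.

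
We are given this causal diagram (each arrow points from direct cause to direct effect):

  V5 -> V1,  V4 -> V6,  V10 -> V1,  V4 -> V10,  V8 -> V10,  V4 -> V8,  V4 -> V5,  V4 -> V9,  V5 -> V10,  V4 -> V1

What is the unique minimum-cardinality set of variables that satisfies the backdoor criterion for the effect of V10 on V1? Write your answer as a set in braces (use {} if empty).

{V4, V5}

Variables eligible for adjustment (non-descendants of V10, excluding V10 and V1): {V4, V5, V6, V8, V9}.
Backdoor paths from V10 to V1:
  P1: V10 <- V4 -> V5 -> V1
  P2: V10 <- V4 -> V1
  P3: V10 <- V5 <- V4 -> V1
  P4: V10 <- V5 -> V1
  P5: V10 <- V8 <- V4 -> V5 -> V1
  P6: V10 <- V8 <- V4 -> V1
The empty set is not sufficient: P1 (V10 <- V4 -> V5 -> V1) has no collider blocking it and no conditioned non-collider, so it is open.
Try {V4, V5}:
  P1: blocked at fork node V4 ∈ conditioning set.
  P2: blocked at fork node V4 ∈ conditioning set.
  P3: blocked at chain node V5 ∈ conditioning set.
  P4: blocked at fork node V5 ∈ conditioning set.
  P5: blocked at fork node V4 ∈ conditioning set.
  P6: blocked at fork node V4 ∈ conditioning set.
{V4, V5} contains no descendant of V10 and blocks every backdoor path.
Every element of {V4, V5} is needed (dropping V4 leaves P2 open; dropping V5 leaves P4 open), so no proper subset is valid.
Among all size-2 subsets of the eligible variables, only {V4, V5} blocks every backdoor path, so it is the unique smallest valid adjustment set.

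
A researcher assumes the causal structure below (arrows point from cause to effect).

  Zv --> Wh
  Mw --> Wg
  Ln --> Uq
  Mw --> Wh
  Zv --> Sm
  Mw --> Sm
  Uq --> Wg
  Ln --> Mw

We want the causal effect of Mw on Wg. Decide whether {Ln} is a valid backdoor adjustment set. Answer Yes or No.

Yes

Backdoor paths from Mw to Wg (paths whose first edge points into Mw):
  P1: Mw <- Ln -> Uq -> Wg
Condition 1 (no descendant of Mw in the set): holds — descendants of Mw are {Sm, Wg, Wh}; none are in {Ln}.
Condition 2 (every backdoor path blocked by {Ln}):
  P1: blocked at fork node Ln ∈ conditioning set.
{Ln} satisfies the backdoor criterion.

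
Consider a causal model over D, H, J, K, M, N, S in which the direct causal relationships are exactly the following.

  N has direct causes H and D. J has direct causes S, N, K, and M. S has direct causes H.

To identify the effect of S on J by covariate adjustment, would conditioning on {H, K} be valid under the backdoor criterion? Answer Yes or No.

Backdoor paths from S to J (paths whose first edge points into S):
  P1: S <- H -> N -> J
Condition 1 (no descendant of S in the set): holds — descendants of S are {J}; none are in {H, K}.
Condition 2 (every backdoor path blocked by {H, K}):
  P1: blocked at fork node H ∈ conditioning set.
{H, K} satisfies the backdoor criterion.

Yes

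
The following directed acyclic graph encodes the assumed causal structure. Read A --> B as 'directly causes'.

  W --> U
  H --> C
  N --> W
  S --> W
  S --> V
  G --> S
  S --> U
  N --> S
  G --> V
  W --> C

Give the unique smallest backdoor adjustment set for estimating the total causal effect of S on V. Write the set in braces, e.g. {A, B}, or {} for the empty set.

{G}

Variables eligible for adjustment (non-descendants of S, excluding S and V): {G, H, N}.
Backdoor paths from S to V:
  P1: S <- G -> V
The empty set is not sufficient: P1 (S <- G -> V) has no collider blocking it and no conditioned non-collider, so it is open.
Try {G}:
  P1: blocked at fork node G ∈ conditioning set.
{G} contains no descendant of S and blocks every backdoor path.
No other singleton works — e.g. {H} leaves P1 open — so {G} is the unique smallest valid adjustment set.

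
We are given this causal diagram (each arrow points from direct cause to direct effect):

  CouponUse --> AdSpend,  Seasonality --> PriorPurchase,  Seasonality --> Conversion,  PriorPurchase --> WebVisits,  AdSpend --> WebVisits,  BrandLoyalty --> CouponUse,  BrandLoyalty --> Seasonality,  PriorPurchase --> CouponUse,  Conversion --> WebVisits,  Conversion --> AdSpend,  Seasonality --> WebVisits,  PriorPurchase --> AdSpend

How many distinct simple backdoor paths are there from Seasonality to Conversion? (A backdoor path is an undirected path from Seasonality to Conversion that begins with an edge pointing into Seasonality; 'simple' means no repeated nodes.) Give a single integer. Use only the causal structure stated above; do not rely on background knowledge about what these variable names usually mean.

A backdoor path from Seasonality to Conversion is any simple undirected path whose first edge points into Seasonality (i.e. leaves Seasonality via a parent).
Parents of Seasonality: {BrandLoyalty}.
Enumerating:
  P1: Seasonality <- BrandLoyalty -> CouponUse <- PriorPurchase -> AdSpend <- Conversion
  P2: Seasonality <- BrandLoyalty -> CouponUse <- PriorPurchase -> AdSpend -> WebVisits <- Conversion
  P3: Seasonality <- BrandLoyalty -> CouponUse <- PriorPurchase -> WebVisits <- Conversion
  P4: Seasonality <- BrandLoyalty -> CouponUse <- PriorPurchase -> WebVisits <- AdSpend <- Conversion
  P5: Seasonality <- BrandLoyalty -> CouponUse -> AdSpend <- Conversion
  P6: Seasonality <- BrandLoyalty -> CouponUse -> AdSpend <- PriorPurchase -> WebVisits <- Conversion
  P7: Seasonality <- BrandLoyalty -> CouponUse -> AdSpend -> WebVisits <- Conversion
That exhausts the simple backdoor paths. Count: 7.

7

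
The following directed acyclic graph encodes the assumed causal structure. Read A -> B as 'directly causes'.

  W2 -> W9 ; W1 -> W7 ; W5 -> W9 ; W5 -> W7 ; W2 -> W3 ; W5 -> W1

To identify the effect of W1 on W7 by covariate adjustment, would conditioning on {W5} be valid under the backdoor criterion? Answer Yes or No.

Backdoor paths from W1 to W7 (paths whose first edge points into W1):
  P1: W1 <- W5 -> W7
Condition 1 (no descendant of W1 in the set): holds — descendants of W1 are {W7}; none are in {W5}.
Condition 2 (every backdoor path blocked by {W5}):
  P1: blocked at fork node W5 ∈ conditioning set.
{W5} satisfies the backdoor criterion.

Yes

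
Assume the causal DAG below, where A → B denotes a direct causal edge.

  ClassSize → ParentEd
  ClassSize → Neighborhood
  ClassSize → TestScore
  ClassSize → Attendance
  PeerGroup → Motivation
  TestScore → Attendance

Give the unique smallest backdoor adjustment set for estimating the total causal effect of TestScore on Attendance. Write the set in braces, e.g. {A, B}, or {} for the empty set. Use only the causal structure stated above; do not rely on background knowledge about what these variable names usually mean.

Variables eligible for adjustment (non-descendants of TestScore, excluding TestScore and Attendance): {ClassSize, Motivation, Neighborhood, ParentEd, PeerGroup}.
Backdoor paths from TestScore to Attendance:
  P1: TestScore <- ClassSize -> Attendance
The empty set is not sufficient: P1 (TestScore <- ClassSize -> Attendance) has no collider blocking it and no conditioned non-collider, so it is open.
Try {ClassSize}:
  P1: blocked at fork node ClassSize ∈ conditioning set.
{ClassSize} contains no descendant of TestScore and blocks every backdoor path.
No other singleton works — e.g. {Neighborhood} leaves P1 open — so {ClassSize} is the unique smallest valid adjustment set.

{ClassSize}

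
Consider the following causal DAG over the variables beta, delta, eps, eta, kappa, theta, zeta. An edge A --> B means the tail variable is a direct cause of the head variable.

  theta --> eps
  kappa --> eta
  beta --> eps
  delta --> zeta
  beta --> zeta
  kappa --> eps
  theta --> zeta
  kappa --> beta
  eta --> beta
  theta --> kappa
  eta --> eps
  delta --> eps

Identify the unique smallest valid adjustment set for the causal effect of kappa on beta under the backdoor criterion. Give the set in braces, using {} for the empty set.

Variables eligible for adjustment (non-descendants of kappa, excluding kappa and beta): {delta, theta}.
Backdoor paths from kappa to beta:
  P1: kappa <- theta -> zeta <- delta -> eps <- eta -> beta
  P2: kappa <- theta -> zeta <- delta -> eps <- beta
  P3: kappa <- theta -> zeta <- beta
  P4: kappa <- theta -> eps <- delta -> zeta <- beta
  P5: kappa <- theta -> eps <- eta -> beta
  P6: kappa <- theta -> eps <- beta
Each backdoor path contains an unconditioned collider, so every path is already blocked with the empty conditioning set:
  P1: blocked at collider zeta (neither it nor any descendant is in the conditioning set).
  P2: blocked at collider zeta (neither it nor any descendant is in the conditioning set).
  P3: blocked at collider zeta (neither it nor any descendant is in the conditioning set).
  P4: blocked at collider eps (neither it nor any descendant is in the conditioning set).
  P5: blocked at collider eps (neither it nor any descendant is in the conditioning set).
  P6: blocked at collider eps (neither it nor any descendant is in the conditioning set).
The empty set is therefore the unique smallest valid set.

{}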